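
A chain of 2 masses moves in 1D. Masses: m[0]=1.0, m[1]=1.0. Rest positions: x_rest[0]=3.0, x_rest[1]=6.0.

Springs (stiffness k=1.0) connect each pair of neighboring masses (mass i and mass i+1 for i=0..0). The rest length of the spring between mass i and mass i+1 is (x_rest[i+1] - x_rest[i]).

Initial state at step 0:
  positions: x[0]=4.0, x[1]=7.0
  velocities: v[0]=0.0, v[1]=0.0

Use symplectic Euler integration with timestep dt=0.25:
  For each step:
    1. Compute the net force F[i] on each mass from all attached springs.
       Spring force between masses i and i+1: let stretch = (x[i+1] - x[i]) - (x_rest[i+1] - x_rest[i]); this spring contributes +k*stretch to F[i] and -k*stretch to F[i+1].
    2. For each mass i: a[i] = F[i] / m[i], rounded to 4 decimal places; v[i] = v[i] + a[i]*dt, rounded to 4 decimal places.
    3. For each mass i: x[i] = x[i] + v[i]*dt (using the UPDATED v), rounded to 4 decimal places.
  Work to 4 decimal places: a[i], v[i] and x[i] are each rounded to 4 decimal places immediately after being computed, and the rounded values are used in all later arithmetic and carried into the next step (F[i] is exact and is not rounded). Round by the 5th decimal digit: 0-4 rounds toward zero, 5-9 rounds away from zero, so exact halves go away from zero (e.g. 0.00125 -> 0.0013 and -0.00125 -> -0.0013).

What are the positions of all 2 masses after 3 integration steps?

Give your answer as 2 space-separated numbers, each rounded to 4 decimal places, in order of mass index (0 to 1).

Step 0: x=[4.0000 7.0000] v=[0.0000 0.0000]
Step 1: x=[4.0000 7.0000] v=[0.0000 0.0000]
Step 2: x=[4.0000 7.0000] v=[0.0000 0.0000]
Step 3: x=[4.0000 7.0000] v=[0.0000 0.0000]

Answer: 4.0000 7.0000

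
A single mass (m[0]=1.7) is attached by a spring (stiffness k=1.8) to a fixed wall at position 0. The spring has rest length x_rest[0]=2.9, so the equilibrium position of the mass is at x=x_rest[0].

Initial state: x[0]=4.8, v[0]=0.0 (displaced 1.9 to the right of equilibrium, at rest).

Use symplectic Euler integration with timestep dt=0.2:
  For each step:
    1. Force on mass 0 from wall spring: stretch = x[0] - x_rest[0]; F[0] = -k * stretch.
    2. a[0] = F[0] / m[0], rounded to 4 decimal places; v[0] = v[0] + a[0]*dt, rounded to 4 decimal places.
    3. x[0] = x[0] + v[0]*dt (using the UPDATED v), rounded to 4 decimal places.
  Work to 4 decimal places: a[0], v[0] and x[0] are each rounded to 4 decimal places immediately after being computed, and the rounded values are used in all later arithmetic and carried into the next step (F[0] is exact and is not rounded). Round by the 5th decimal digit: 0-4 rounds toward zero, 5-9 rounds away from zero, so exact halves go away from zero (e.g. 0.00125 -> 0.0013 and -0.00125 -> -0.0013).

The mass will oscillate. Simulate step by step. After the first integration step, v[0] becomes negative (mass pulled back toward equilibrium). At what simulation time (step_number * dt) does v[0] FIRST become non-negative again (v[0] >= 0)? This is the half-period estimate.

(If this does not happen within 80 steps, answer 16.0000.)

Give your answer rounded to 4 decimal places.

Step 0: x=[4.8000] v=[0.0000]
Step 1: x=[4.7195] v=[-0.4024]
Step 2: x=[4.5620] v=[-0.7877]
Step 3: x=[4.3341] v=[-1.1397]
Step 4: x=[4.0454] v=[-1.4434]
Step 5: x=[3.7082] v=[-1.6860]
Step 6: x=[3.3368] v=[-1.8571]
Step 7: x=[2.9469] v=[-1.9496]
Step 8: x=[2.5550] v=[-1.9595]
Step 9: x=[2.1777] v=[-1.8864]
Step 10: x=[1.8310] v=[-1.7334]
Step 11: x=[1.5296] v=[-1.5070]
Step 12: x=[1.2862] v=[-1.2168]
Step 13: x=[1.1112] v=[-0.8751]
Step 14: x=[1.0119] v=[-0.4963]
Step 15: x=[0.9926] v=[-0.0965]
Step 16: x=[1.0541] v=[0.3074]
First v>=0 after going negative at step 16, time=3.2000

Answer: 3.2000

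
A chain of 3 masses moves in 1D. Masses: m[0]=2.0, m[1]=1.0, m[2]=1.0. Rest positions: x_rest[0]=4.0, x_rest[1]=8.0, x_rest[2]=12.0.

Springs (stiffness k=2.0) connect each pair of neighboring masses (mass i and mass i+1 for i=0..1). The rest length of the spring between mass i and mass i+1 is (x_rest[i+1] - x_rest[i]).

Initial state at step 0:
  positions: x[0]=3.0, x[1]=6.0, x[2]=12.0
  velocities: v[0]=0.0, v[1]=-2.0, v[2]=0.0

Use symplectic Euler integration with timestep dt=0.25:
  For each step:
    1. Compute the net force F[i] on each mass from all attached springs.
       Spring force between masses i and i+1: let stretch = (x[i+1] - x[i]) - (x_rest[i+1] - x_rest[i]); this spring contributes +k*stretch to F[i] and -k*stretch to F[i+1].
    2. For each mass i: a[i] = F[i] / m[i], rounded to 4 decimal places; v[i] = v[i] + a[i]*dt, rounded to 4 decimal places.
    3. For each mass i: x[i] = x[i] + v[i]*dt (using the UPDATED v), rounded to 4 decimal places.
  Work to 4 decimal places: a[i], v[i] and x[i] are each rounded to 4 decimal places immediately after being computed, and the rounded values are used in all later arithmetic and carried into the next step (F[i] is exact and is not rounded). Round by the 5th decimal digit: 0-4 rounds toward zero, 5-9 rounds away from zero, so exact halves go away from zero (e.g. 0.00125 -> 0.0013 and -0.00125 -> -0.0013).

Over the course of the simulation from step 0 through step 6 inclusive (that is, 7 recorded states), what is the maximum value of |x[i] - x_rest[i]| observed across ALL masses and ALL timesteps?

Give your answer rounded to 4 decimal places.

Answer: 2.7663

Derivation:
Step 0: x=[3.0000 6.0000 12.0000] v=[0.0000 -2.0000 0.0000]
Step 1: x=[2.9375 5.8750 11.7500] v=[-0.2500 -0.5000 -1.0000]
Step 2: x=[2.8086 6.1172 11.2656] v=[-0.5156 0.9688 -1.9375]
Step 3: x=[2.6365 6.5894 10.6377] v=[-0.6885 1.8887 -2.5117]
Step 4: x=[2.4614 7.0735 10.0037] v=[-0.7003 1.9364 -2.5359]
Step 5: x=[2.3246 7.3474 9.5035] v=[-0.5473 1.0955 -2.0010]
Step 6: x=[2.2517 7.2629 9.2337] v=[-0.2916 -0.3379 -1.0791]
Max displacement = 2.7663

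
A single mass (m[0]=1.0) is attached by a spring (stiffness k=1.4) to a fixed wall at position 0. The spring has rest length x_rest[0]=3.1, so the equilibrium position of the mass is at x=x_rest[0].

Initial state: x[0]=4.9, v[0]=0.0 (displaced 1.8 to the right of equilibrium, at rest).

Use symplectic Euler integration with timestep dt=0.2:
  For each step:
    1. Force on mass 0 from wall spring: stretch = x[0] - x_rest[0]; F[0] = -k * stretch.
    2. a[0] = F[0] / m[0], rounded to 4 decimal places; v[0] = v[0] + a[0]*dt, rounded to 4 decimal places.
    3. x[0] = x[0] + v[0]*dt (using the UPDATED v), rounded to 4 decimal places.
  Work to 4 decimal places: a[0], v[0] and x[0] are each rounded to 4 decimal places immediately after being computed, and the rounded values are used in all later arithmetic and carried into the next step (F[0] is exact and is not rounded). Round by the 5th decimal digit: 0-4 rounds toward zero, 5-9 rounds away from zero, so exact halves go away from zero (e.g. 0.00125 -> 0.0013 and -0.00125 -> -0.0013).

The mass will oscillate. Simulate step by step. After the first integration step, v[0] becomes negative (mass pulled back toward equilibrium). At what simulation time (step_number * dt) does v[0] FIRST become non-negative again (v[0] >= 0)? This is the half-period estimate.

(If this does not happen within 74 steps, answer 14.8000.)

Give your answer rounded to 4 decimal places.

Answer: 2.8000

Derivation:
Step 0: x=[4.9000] v=[0.0000]
Step 1: x=[4.7992] v=[-0.5040]
Step 2: x=[4.6032] v=[-0.9798]
Step 3: x=[4.3231] v=[-1.4007]
Step 4: x=[3.9745] v=[-1.7432]
Step 5: x=[3.5769] v=[-1.9881]
Step 6: x=[3.1526] v=[-2.1216]
Step 7: x=[2.7253] v=[-2.1363]
Step 8: x=[2.3190] v=[-2.0314]
Step 9: x=[1.9565] v=[-1.8127]
Step 10: x=[1.6580] v=[-1.4925]
Step 11: x=[1.4403] v=[-1.0887]
Step 12: x=[1.3155] v=[-0.6240]
Step 13: x=[1.2906] v=[-0.1243]
Step 14: x=[1.3671] v=[0.3823]
First v>=0 after going negative at step 14, time=2.8000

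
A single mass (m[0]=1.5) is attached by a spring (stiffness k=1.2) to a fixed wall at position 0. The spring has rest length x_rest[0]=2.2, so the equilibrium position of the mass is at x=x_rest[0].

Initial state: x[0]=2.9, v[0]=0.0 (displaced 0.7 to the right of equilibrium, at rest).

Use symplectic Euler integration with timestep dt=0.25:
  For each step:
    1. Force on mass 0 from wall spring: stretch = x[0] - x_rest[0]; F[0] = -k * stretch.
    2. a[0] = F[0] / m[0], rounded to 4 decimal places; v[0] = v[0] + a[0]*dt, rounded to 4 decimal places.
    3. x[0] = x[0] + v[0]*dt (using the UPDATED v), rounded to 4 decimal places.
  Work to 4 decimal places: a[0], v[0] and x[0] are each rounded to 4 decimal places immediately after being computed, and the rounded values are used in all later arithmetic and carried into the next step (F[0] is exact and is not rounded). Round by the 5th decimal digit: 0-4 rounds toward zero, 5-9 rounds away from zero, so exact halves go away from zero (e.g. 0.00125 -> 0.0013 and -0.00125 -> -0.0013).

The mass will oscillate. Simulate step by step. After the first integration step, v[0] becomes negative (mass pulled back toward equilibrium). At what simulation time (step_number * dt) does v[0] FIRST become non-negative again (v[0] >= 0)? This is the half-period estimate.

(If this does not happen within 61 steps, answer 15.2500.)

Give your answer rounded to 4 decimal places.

Answer: 3.7500

Derivation:
Step 0: x=[2.9000] v=[0.0000]
Step 1: x=[2.8650] v=[-0.1400]
Step 2: x=[2.7968] v=[-0.2730]
Step 3: x=[2.6987] v=[-0.3924]
Step 4: x=[2.5757] v=[-0.4922]
Step 5: x=[2.4339] v=[-0.5674]
Step 6: x=[2.2804] v=[-0.6142]
Step 7: x=[2.1228] v=[-0.6303]
Step 8: x=[1.9691] v=[-0.6149]
Step 9: x=[1.8269] v=[-0.5687]
Step 10: x=[1.7034] v=[-0.4941]
Step 11: x=[1.6047] v=[-0.3948]
Step 12: x=[1.5358] v=[-0.2758]
Step 13: x=[1.5001] v=[-0.1430]
Step 14: x=[1.4994] v=[-0.0030]
Step 15: x=[1.5337] v=[0.1371]
First v>=0 after going negative at step 15, time=3.7500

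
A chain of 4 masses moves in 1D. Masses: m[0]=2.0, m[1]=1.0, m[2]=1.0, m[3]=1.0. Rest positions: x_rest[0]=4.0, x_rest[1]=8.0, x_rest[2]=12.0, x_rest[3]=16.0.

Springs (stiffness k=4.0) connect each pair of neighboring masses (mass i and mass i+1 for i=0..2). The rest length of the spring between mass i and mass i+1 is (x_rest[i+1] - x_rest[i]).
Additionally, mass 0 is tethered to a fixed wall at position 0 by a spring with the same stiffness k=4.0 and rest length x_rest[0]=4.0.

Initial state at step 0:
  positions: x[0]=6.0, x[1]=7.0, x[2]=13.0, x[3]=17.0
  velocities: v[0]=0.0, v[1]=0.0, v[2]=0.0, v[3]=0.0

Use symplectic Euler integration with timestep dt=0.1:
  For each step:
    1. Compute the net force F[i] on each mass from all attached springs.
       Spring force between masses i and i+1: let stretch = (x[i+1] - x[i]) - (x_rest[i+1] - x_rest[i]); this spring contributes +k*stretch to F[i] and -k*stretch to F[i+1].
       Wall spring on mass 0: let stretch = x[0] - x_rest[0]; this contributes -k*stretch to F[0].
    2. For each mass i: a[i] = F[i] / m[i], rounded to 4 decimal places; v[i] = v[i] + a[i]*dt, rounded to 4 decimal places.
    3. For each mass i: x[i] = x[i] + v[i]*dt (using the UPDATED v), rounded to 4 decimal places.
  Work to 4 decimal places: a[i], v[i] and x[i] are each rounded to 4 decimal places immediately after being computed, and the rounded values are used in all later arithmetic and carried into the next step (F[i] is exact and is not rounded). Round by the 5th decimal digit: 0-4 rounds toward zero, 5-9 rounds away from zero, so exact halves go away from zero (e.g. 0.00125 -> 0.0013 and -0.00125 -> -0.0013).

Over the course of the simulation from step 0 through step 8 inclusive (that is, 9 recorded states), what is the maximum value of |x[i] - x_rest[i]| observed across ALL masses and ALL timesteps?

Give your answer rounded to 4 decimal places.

Answer: 2.4431

Derivation:
Step 0: x=[6.0000 7.0000 13.0000 17.0000] v=[0.0000 0.0000 0.0000 0.0000]
Step 1: x=[5.9000 7.2000 12.9200 17.0000] v=[-1.0000 2.0000 -0.8000 0.0000]
Step 2: x=[5.7080 7.5768 12.7744 16.9968] v=[-1.9200 3.7680 -1.4560 -0.0320]
Step 3: x=[5.4392 8.0868 12.5898 16.9847] v=[-2.6878 5.0995 -1.8461 -0.1210]
Step 4: x=[5.1146 8.6710 12.4009 16.9568] v=[-3.2461 5.8417 -1.8893 -0.2790]
Step 5: x=[4.7588 9.2621 12.2450 16.9067] v=[-3.5577 5.9111 -1.5589 -0.5014]
Step 6: x=[4.3979 9.7924 12.1563 16.8301] v=[-3.6088 5.3029 -0.8874 -0.7661]
Step 7: x=[4.0570 10.2015 12.1600 16.7265] v=[-3.4095 4.0907 0.0366 -1.0356]
Step 8: x=[3.7578 10.4431 12.2680 16.6003] v=[-2.9920 2.4163 1.0798 -1.2622]
Max displacement = 2.4431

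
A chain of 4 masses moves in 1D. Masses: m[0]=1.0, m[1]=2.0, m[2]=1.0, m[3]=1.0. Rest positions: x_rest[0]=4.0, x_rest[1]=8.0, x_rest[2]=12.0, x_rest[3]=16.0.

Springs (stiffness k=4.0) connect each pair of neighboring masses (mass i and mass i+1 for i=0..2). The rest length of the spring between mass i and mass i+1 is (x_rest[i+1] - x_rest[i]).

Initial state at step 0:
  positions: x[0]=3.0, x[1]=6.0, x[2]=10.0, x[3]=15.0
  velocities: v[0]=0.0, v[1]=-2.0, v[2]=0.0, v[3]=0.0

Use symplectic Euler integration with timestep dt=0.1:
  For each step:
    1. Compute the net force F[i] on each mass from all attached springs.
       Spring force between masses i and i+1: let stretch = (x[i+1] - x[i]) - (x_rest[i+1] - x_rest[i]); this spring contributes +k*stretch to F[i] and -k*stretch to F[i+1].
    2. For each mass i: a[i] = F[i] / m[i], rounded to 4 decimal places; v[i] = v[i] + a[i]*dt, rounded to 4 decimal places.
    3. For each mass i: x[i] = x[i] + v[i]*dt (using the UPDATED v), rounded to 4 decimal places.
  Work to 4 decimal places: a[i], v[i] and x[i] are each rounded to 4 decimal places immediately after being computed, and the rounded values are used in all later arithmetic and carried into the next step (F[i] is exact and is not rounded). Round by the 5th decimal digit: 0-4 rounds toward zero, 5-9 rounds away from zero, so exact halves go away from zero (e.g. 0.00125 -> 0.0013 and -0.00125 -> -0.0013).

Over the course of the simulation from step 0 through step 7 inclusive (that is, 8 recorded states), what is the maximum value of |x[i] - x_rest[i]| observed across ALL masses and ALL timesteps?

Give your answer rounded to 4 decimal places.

Answer: 2.5895

Derivation:
Step 0: x=[3.0000 6.0000 10.0000 15.0000] v=[0.0000 -2.0000 0.0000 0.0000]
Step 1: x=[2.9600 5.8200 10.0400 14.9600] v=[-0.4000 -1.8000 0.4000 -0.4000]
Step 2: x=[2.8744 5.6672 10.1080 14.8832] v=[-0.8560 -1.5280 0.6800 -0.7680]
Step 3: x=[2.7405 5.5474 10.1894 14.7754] v=[-1.3389 -1.1984 0.8138 -1.0781]
Step 4: x=[2.5589 5.4643 10.2685 14.6442] v=[-1.8161 -0.8314 0.7914 -1.3125]
Step 5: x=[2.3335 5.4191 10.3305 14.4979] v=[-2.2539 -0.4516 0.6200 -1.4628]
Step 6: x=[2.0715 5.4105 10.3627 14.3449] v=[-2.6197 -0.0864 0.3224 -1.5298]
Step 7: x=[1.7831 5.4341 10.3561 14.1926] v=[-2.8841 0.2362 -0.0656 -1.5227]
Max displacement = 2.5895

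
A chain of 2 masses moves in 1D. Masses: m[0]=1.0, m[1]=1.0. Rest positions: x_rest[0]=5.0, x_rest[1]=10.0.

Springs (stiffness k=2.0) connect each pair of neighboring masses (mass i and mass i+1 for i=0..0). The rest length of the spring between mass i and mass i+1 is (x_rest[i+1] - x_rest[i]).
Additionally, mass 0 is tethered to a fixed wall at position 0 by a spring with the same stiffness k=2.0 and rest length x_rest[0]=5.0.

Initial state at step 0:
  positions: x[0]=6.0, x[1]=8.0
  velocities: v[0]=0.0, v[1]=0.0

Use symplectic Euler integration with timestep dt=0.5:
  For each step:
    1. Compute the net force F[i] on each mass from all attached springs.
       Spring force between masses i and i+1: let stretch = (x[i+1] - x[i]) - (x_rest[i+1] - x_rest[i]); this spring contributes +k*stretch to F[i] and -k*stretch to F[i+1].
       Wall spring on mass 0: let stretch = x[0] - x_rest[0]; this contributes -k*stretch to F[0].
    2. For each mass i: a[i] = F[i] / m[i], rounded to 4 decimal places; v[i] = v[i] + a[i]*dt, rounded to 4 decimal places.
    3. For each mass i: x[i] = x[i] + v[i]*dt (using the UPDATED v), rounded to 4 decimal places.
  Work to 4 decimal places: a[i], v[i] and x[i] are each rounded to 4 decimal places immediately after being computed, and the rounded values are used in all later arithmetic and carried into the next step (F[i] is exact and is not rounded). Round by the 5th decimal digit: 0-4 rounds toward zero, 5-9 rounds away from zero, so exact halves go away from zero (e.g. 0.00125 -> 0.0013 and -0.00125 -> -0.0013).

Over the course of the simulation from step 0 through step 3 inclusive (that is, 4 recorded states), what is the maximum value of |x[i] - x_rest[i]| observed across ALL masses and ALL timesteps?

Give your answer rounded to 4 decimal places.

Step 0: x=[6.0000 8.0000] v=[0.0000 0.0000]
Step 1: x=[4.0000 9.5000] v=[-4.0000 3.0000]
Step 2: x=[2.7500 10.7500] v=[-2.5000 2.5000]
Step 3: x=[4.1250 10.5000] v=[2.7500 -0.5000]
Max displacement = 2.2500

Answer: 2.2500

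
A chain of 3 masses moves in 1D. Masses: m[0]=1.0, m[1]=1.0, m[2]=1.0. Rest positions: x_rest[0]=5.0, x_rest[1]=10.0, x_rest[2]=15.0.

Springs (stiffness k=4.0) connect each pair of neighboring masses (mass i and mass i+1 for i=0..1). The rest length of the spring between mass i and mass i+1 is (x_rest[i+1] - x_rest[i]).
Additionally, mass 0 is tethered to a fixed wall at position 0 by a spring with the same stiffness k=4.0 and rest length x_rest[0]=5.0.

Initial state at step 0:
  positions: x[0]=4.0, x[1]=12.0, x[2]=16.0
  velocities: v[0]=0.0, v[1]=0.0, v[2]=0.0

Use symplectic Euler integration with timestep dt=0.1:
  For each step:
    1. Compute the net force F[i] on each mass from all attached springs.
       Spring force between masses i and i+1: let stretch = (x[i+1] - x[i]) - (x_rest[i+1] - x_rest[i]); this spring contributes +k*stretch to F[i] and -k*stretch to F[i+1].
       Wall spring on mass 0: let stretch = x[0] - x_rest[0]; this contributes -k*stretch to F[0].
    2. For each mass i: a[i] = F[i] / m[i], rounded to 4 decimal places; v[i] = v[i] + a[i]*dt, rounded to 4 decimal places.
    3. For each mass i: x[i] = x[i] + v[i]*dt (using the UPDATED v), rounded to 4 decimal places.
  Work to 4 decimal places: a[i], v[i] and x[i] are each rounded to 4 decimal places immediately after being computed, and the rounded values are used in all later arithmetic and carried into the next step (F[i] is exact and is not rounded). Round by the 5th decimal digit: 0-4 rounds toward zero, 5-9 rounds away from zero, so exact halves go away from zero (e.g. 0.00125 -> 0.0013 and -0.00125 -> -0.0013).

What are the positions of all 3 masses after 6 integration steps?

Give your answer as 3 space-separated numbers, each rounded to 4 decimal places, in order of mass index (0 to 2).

Answer: 6.2019 9.8807 16.3701

Derivation:
Step 0: x=[4.0000 12.0000 16.0000] v=[0.0000 0.0000 0.0000]
Step 1: x=[4.1600 11.8400 16.0400] v=[1.6000 -1.6000 0.4000]
Step 2: x=[4.4608 11.5408 16.1120] v=[3.0080 -2.9920 0.7200]
Step 3: x=[4.8664 11.1413 16.2012] v=[4.0557 -3.9955 0.8915]
Step 4: x=[5.3283 10.6932 16.2880] v=[4.6191 -4.4815 0.8675]
Step 5: x=[5.7917 10.2543 16.3510] v=[4.6337 -4.3895 0.6296]
Step 6: x=[6.2019 9.8807 16.3701] v=[4.1021 -3.7359 0.1909]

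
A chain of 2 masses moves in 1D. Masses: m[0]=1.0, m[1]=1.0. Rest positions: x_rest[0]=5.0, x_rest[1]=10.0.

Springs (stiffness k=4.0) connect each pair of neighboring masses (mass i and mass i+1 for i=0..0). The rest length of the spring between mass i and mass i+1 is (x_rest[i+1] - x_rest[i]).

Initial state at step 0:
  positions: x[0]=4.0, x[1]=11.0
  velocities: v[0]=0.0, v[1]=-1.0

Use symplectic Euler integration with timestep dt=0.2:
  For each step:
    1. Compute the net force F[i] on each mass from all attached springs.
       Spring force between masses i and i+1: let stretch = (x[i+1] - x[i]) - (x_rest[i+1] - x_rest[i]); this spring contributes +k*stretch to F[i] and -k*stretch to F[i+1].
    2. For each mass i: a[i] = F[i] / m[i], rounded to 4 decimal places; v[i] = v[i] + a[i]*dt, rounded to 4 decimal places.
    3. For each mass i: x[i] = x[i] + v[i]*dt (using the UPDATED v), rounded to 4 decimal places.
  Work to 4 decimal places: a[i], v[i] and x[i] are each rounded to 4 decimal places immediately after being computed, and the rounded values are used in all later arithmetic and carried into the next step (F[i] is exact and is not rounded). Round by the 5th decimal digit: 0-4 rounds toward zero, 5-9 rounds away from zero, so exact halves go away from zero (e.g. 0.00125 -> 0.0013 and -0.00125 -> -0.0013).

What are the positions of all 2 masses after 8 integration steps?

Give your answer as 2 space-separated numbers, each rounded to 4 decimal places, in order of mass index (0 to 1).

Step 0: x=[4.0000 11.0000] v=[0.0000 -1.0000]
Step 1: x=[4.3200 10.4800] v=[1.6000 -2.6000]
Step 2: x=[4.8256 9.7744] v=[2.5280 -3.5280]
Step 3: x=[5.3230 9.0770] v=[2.4870 -3.4870]
Step 4: x=[5.6210 8.5790] v=[1.4902 -2.4902]
Step 5: x=[5.5923 8.4077] v=[-0.1434 -0.8566]
Step 6: x=[5.2141 8.5859] v=[-1.8911 0.8911]
Step 7: x=[4.5754 9.0246] v=[-3.1937 2.1937]
Step 8: x=[3.8485 9.5515] v=[-3.6343 2.6343]

Answer: 3.8485 9.5515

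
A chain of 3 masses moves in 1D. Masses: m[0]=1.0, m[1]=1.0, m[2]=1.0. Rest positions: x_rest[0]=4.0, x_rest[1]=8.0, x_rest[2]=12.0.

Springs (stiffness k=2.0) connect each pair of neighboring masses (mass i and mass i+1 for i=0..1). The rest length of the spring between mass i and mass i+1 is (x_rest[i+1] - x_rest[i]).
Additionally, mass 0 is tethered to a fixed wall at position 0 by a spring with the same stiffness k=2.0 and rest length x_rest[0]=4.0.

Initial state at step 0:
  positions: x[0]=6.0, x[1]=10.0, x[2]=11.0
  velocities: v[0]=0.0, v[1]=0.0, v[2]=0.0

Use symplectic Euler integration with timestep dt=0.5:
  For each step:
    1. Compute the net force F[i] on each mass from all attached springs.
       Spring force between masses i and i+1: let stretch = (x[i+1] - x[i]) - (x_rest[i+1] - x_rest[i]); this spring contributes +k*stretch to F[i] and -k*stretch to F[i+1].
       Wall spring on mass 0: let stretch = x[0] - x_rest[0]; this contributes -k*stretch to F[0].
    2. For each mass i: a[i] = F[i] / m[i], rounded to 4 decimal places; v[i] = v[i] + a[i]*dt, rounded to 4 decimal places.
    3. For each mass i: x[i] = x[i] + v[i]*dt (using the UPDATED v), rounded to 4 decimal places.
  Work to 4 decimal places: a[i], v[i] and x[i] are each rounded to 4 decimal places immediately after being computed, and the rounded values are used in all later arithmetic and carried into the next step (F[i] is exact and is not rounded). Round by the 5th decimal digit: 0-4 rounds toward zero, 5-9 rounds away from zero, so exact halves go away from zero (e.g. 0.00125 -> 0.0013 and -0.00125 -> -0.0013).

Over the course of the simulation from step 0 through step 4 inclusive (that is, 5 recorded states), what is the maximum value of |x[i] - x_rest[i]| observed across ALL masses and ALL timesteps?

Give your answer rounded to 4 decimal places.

Step 0: x=[6.0000 10.0000 11.0000] v=[0.0000 0.0000 0.0000]
Step 1: x=[5.0000 8.5000 12.5000] v=[-2.0000 -3.0000 3.0000]
Step 2: x=[3.2500 7.2500 14.0000] v=[-3.5000 -2.5000 3.0000]
Step 3: x=[1.8750 7.3750 14.1250] v=[-2.7500 0.2500 0.2500]
Step 4: x=[2.3125 8.1250 12.8750] v=[0.8750 1.5000 -2.5000]
Max displacement = 2.1250

Answer: 2.1250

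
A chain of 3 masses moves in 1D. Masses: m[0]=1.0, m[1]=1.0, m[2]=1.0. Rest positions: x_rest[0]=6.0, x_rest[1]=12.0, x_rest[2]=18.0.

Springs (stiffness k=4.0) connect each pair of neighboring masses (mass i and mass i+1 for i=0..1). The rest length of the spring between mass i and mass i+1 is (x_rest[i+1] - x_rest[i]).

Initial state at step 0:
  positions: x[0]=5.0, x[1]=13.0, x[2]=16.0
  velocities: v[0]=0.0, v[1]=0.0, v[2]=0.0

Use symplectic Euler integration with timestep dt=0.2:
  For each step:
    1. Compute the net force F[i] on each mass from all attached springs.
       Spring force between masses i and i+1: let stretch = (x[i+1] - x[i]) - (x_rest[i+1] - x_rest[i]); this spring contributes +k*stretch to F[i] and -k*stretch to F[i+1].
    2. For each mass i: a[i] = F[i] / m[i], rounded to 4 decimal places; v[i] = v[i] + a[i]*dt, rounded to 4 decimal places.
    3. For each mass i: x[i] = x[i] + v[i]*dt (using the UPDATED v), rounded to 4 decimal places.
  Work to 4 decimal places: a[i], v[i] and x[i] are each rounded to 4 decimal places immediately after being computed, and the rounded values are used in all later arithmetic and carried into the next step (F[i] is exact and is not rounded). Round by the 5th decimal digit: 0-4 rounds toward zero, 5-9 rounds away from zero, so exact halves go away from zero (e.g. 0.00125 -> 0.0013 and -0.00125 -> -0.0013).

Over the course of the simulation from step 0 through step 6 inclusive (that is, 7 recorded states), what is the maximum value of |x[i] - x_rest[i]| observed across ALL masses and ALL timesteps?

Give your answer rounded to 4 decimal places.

Answer: 2.4418

Derivation:
Step 0: x=[5.0000 13.0000 16.0000] v=[0.0000 0.0000 0.0000]
Step 1: x=[5.3200 12.2000 16.4800] v=[1.6000 -4.0000 2.4000]
Step 2: x=[5.7808 10.9840 17.2352] v=[2.3040 -6.0800 3.7760]
Step 3: x=[6.1141 9.9357 17.9502] v=[1.6666 -5.2416 3.5750]
Step 4: x=[6.0989 9.5582 18.3429] v=[-0.0761 -1.8873 1.9634]
Step 5: x=[5.6772 10.0328 18.2900] v=[-2.1087 2.3730 -0.2644]
Step 6: x=[4.9924 11.1317 17.8760] v=[-3.4242 5.4943 -2.0702]
Max displacement = 2.4418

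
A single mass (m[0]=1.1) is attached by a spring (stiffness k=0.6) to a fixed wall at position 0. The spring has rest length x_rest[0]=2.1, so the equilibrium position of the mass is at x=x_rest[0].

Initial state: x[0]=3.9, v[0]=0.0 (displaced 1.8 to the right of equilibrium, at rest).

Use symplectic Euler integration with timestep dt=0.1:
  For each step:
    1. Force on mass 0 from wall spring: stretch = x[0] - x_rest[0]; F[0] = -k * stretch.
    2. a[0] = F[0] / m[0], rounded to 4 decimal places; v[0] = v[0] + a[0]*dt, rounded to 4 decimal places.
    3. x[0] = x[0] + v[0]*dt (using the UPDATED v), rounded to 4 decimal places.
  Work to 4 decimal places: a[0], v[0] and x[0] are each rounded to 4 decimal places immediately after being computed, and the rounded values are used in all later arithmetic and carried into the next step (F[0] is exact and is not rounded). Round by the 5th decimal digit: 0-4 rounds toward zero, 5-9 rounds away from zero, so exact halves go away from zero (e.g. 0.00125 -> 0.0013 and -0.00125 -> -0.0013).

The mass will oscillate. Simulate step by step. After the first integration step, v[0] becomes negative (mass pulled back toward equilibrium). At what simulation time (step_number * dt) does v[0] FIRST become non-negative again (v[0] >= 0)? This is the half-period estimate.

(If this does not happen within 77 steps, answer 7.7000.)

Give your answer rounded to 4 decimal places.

Answer: 4.3000

Derivation:
Step 0: x=[3.9000] v=[0.0000]
Step 1: x=[3.8902] v=[-0.0982]
Step 2: x=[3.8706] v=[-0.1959]
Step 3: x=[3.8414] v=[-0.2925]
Step 4: x=[3.8027] v=[-0.3875]
Step 5: x=[3.7547] v=[-0.4804]
Step 6: x=[3.6976] v=[-0.5707]
Step 7: x=[3.6318] v=[-0.6578]
Step 8: x=[3.5577] v=[-0.7414]
Step 9: x=[3.4756] v=[-0.8209]
Step 10: x=[3.3860] v=[-0.8959]
Step 11: x=[3.2894] v=[-0.9661]
Step 12: x=[3.1863] v=[-1.0310]
Step 13: x=[3.0773] v=[-1.0903]
Step 14: x=[2.9629] v=[-1.1436]
Step 15: x=[2.8438] v=[-1.1907]
Step 16: x=[2.7207] v=[-1.2313]
Step 17: x=[2.5942] v=[-1.2652]
Step 18: x=[2.4650] v=[-1.2922]
Step 19: x=[2.3338] v=[-1.3121]
Step 20: x=[2.2013] v=[-1.3249]
Step 21: x=[2.0683] v=[-1.3304]
Step 22: x=[1.9354] v=[-1.3287]
Step 23: x=[1.8034] v=[-1.3197]
Step 24: x=[1.6731] v=[-1.3035]
Step 25: x=[1.5451] v=[-1.2802]
Step 26: x=[1.4201] v=[-1.2499]
Step 27: x=[1.2988] v=[-1.2128]
Step 28: x=[1.1819] v=[-1.1691]
Step 29: x=[1.0700] v=[-1.1190]
Step 30: x=[0.9637] v=[-1.0628]
Step 31: x=[0.8636] v=[-1.0008]
Step 32: x=[0.7703] v=[-0.9334]
Step 33: x=[0.6842] v=[-0.8609]
Step 34: x=[0.6058] v=[-0.7837]
Step 35: x=[0.5356] v=[-0.7022]
Step 36: x=[0.4739] v=[-0.6169]
Step 37: x=[0.4211] v=[-0.5282]
Step 38: x=[0.3774] v=[-0.4366]
Step 39: x=[0.3431] v=[-0.3426]
Step 40: x=[0.3184] v=[-0.2468]
Step 41: x=[0.3034] v=[-0.1496]
Step 42: x=[0.2982] v=[-0.0516]
Step 43: x=[0.3029] v=[0.0467]
First v>=0 after going negative at step 43, time=4.3000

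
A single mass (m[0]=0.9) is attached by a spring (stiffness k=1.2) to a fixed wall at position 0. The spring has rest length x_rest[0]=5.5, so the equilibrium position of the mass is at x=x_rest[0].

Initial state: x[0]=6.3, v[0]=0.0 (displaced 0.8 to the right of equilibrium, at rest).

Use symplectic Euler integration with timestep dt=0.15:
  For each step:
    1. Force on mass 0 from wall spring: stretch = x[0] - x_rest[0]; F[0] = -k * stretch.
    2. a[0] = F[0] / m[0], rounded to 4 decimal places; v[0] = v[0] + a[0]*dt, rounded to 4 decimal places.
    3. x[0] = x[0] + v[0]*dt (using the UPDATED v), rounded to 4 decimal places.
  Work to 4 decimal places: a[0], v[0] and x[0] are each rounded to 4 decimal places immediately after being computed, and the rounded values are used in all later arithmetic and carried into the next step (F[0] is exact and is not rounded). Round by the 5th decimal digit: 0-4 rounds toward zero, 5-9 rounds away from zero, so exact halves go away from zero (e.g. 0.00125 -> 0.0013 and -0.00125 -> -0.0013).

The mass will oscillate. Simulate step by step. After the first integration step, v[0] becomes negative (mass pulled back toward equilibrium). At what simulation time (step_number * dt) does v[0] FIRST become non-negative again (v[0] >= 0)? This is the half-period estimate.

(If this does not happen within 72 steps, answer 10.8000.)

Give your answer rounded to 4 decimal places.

Answer: 2.8500

Derivation:
Step 0: x=[6.3000] v=[0.0000]
Step 1: x=[6.2760] v=[-0.1600]
Step 2: x=[6.2287] v=[-0.3152]
Step 3: x=[6.1596] v=[-0.4609]
Step 4: x=[6.0707] v=[-0.5928]
Step 5: x=[5.9647] v=[-0.7069]
Step 6: x=[5.8447] v=[-0.7998]
Step 7: x=[5.7144] v=[-0.8687]
Step 8: x=[5.5777] v=[-0.9116]
Step 9: x=[5.4386] v=[-0.9271]
Step 10: x=[5.3014] v=[-0.9148]
Step 11: x=[5.1701] v=[-0.8751]
Step 12: x=[5.0487] v=[-0.8091]
Step 13: x=[4.9409] v=[-0.7188]
Step 14: x=[4.8499] v=[-0.6070]
Step 15: x=[4.7784] v=[-0.4770]
Step 16: x=[4.7285] v=[-0.3327]
Step 17: x=[4.7017] v=[-0.1784]
Step 18: x=[4.6989] v=[-0.0187]
Step 19: x=[4.7201] v=[0.1415]
First v>=0 after going negative at step 19, time=2.8500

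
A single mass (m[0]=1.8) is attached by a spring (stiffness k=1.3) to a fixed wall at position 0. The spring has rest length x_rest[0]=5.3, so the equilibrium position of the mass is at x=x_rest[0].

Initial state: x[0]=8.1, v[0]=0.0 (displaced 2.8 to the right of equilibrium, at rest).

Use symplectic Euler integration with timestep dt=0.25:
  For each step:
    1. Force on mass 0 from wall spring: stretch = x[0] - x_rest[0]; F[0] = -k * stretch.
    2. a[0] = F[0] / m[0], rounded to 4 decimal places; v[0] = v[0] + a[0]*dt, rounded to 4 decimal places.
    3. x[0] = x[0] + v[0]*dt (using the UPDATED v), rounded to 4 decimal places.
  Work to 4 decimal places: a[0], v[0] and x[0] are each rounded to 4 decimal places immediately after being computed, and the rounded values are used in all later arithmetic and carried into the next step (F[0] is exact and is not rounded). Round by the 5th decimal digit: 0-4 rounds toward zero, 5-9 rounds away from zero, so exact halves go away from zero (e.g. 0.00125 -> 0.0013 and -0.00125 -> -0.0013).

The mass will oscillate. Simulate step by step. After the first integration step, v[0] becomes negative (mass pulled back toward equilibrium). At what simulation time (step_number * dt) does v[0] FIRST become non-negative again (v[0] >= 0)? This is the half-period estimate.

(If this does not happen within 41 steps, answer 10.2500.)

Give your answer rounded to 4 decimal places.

Step 0: x=[8.1000] v=[0.0000]
Step 1: x=[7.9736] v=[-0.5056]
Step 2: x=[7.7265] v=[-0.9883]
Step 3: x=[7.3699] v=[-1.4264]
Step 4: x=[6.9199] v=[-1.8001]
Step 5: x=[6.3968] v=[-2.0926]
Step 6: x=[5.8242] v=[-2.2906]
Step 7: x=[5.2279] v=[-2.3853]
Step 8: x=[4.6348] v=[-2.3723]
Step 9: x=[4.0718] v=[-2.2522]
Step 10: x=[3.5642] v=[-2.0305]
Step 11: x=[3.1349] v=[-1.7171]
Step 12: x=[2.8034] v=[-1.3262]
Step 13: x=[2.5846] v=[-0.8754]
Step 14: x=[2.4883] v=[-0.3851]
Step 15: x=[2.5190] v=[0.1226]
First v>=0 after going negative at step 15, time=3.7500

Answer: 3.7500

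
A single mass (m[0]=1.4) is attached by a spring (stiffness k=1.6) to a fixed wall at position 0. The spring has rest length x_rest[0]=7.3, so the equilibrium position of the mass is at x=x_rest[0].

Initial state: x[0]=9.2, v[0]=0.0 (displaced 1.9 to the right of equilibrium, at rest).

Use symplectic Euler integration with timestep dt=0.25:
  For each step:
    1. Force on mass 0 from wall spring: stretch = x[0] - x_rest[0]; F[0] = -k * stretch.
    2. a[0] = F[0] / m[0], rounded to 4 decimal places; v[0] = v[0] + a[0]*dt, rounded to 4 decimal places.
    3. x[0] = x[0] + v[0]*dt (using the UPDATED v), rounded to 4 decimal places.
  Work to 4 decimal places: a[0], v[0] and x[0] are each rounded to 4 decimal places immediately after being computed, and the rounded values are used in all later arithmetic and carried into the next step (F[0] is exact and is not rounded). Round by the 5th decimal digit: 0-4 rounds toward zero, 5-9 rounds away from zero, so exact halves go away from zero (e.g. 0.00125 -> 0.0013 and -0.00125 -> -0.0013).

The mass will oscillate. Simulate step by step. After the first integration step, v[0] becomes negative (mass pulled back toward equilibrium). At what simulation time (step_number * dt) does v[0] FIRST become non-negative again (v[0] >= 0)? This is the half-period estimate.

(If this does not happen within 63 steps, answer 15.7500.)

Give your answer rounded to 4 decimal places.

Step 0: x=[9.2000] v=[0.0000]
Step 1: x=[9.0643] v=[-0.5429]
Step 2: x=[8.8026] v=[-1.0470]
Step 3: x=[8.4335] v=[-1.4763]
Step 4: x=[7.9835] v=[-1.8002]
Step 5: x=[7.4846] v=[-1.9955]
Step 6: x=[6.9725] v=[-2.0483]
Step 7: x=[6.4838] v=[-1.9547]
Step 8: x=[6.0534] v=[-1.7215]
Step 9: x=[5.7121] v=[-1.3653]
Step 10: x=[5.4842] v=[-0.9116]
Step 11: x=[5.3860] v=[-0.3928]
Step 12: x=[5.4245] v=[0.1541]
First v>=0 after going negative at step 12, time=3.0000

Answer: 3.0000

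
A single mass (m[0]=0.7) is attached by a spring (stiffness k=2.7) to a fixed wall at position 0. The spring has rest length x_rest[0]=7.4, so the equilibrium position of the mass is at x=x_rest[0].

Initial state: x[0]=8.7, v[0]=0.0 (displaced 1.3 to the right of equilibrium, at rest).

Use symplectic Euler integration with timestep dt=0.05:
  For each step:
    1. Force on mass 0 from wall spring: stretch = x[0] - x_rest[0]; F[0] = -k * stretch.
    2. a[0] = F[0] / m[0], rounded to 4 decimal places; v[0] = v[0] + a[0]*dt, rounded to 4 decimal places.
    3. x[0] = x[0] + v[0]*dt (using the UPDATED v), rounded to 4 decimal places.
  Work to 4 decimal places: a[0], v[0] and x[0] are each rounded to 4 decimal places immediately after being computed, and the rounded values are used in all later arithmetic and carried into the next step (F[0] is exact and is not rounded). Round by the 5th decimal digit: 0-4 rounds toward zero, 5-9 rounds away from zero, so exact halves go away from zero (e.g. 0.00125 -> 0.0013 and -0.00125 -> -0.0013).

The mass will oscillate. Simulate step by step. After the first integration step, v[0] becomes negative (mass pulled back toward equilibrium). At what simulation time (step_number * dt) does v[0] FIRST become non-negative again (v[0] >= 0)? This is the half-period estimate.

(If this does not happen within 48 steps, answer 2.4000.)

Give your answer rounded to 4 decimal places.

Step 0: x=[8.7000] v=[0.0000]
Step 1: x=[8.6875] v=[-0.2507]
Step 2: x=[8.6626] v=[-0.4990]
Step 3: x=[8.6255] v=[-0.7425]
Step 4: x=[8.5766] v=[-0.9788]
Step 5: x=[8.5163] v=[-1.2057]
Step 6: x=[8.4453] v=[-1.4210]
Step 7: x=[8.3642] v=[-1.6226]
Step 8: x=[8.2738] v=[-1.8086]
Step 9: x=[8.1749] v=[-1.9771]
Step 10: x=[8.0686] v=[-2.1265]
Step 11: x=[7.9558] v=[-2.2554]
Step 12: x=[7.8377] v=[-2.3626]
Step 13: x=[7.7154] v=[-2.4470]
Step 14: x=[7.5900] v=[-2.5078]
Step 15: x=[7.4628] v=[-2.5444]
Step 16: x=[7.3350] v=[-2.5565]
Step 17: x=[7.2078] v=[-2.5440]
Step 18: x=[7.0825] v=[-2.5069]
Step 19: x=[6.9602] v=[-2.4457]
Step 20: x=[6.8422] v=[-2.3609]
Step 21: x=[6.7295] v=[-2.2533]
Step 22: x=[6.6233] v=[-2.1240]
Step 23: x=[6.5246] v=[-1.9742]
Step 24: x=[6.4343] v=[-1.8054]
Step 25: x=[6.3533] v=[-1.6192]
Step 26: x=[6.2824] v=[-1.4173]
Step 27: x=[6.2223] v=[-1.2018]
Step 28: x=[6.1736] v=[-0.9747]
Step 29: x=[6.1367] v=[-0.7382]
Step 30: x=[6.1120] v=[-0.4946]
Step 31: x=[6.0997] v=[-0.2462]
Step 32: x=[6.0999] v=[0.0046]
First v>=0 after going negative at step 32, time=1.6000

Answer: 1.6000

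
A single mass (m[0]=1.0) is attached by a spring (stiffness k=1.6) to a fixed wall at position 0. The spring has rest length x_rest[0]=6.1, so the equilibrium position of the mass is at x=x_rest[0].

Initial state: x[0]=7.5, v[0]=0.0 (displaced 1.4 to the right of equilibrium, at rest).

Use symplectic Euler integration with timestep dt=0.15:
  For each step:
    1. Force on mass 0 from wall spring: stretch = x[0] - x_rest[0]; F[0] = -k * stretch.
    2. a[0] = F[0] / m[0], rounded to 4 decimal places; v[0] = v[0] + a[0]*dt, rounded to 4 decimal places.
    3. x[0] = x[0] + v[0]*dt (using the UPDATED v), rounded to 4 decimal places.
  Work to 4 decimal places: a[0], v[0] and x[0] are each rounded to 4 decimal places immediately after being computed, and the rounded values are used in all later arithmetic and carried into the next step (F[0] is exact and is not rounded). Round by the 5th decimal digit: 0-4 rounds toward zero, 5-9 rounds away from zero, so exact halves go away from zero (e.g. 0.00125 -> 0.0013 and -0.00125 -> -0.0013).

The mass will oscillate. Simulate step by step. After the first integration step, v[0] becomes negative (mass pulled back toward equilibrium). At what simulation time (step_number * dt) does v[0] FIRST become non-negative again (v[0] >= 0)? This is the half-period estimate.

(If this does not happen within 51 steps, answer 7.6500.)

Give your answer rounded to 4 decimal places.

Answer: 2.5500

Derivation:
Step 0: x=[7.5000] v=[0.0000]
Step 1: x=[7.4496] v=[-0.3360]
Step 2: x=[7.3506] v=[-0.6599]
Step 3: x=[7.2066] v=[-0.9601]
Step 4: x=[7.0227] v=[-1.2257]
Step 5: x=[6.8056] v=[-1.4471]
Step 6: x=[6.5631] v=[-1.6165]
Step 7: x=[6.3039] v=[-1.7277]
Step 8: x=[6.0374] v=[-1.7766]
Step 9: x=[5.7732] v=[-1.7616]
Step 10: x=[5.5207] v=[-1.6832]
Step 11: x=[5.2891] v=[-1.5442]
Step 12: x=[5.0867] v=[-1.3496]
Step 13: x=[4.9207] v=[-1.1064]
Step 14: x=[4.7972] v=[-0.8234]
Step 15: x=[4.7206] v=[-0.5107]
Step 16: x=[4.6936] v=[-0.1797]
Step 17: x=[4.7173] v=[0.1578]
First v>=0 after going negative at step 17, time=2.5500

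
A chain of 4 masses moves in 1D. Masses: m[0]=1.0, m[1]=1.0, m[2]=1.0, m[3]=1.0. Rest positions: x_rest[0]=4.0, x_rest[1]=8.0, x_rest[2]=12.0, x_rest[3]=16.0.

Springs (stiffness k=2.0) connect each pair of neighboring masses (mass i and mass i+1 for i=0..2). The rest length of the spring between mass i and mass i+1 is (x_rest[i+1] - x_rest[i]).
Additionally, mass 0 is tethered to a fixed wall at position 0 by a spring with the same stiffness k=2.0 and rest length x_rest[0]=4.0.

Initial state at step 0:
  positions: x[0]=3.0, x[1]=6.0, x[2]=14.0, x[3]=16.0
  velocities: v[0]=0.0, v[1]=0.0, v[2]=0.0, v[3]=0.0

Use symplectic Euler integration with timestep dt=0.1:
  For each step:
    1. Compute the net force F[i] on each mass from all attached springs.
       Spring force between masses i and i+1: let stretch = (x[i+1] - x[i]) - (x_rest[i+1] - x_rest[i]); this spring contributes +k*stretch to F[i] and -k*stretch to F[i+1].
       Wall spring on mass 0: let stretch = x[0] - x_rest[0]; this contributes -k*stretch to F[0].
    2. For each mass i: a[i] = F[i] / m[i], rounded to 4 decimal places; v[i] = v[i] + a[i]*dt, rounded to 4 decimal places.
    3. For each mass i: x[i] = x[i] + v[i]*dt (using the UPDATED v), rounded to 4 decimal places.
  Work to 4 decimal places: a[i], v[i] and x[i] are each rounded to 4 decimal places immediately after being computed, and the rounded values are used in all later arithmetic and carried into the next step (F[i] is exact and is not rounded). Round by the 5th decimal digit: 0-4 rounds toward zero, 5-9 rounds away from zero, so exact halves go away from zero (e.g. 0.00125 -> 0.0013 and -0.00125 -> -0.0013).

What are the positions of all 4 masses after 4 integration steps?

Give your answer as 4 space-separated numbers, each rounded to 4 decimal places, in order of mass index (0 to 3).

Answer: 3.0286 6.9072 12.9106 16.3535

Derivation:
Step 0: x=[3.0000 6.0000 14.0000 16.0000] v=[0.0000 0.0000 0.0000 0.0000]
Step 1: x=[3.0000 6.1000 13.8800 16.0400] v=[0.0000 1.0000 -1.2000 0.4000]
Step 2: x=[3.0020 6.2936 13.6476 16.1168] v=[0.0200 1.9360 -2.3240 0.7680]
Step 3: x=[3.0098 6.5685 13.3175 16.2242] v=[0.0779 2.7485 -3.3010 1.0742]
Step 4: x=[3.0286 6.9072 12.9106 16.3535] v=[0.1877 3.3866 -4.0695 1.2929]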